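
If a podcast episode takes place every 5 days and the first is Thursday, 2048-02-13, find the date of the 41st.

The 41st occurrence is 40 intervals after the first: 40 × 5 = 200 days after 2048-02-13.
February has 29 days — 16 days to the end of February leaves 184.
March has 31 days (153 left).
April has 30 days (123 left).
May has 31 days (92 left).
June has 30 days (62 left).
July has 31 days (31 left).
31 days into August → 2048-08-31.

2048-08-31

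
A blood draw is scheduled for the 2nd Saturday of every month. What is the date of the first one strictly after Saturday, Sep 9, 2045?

Sep 2045 starts on a Friday; its first Saturday is the 2nd, so the 2nd Saturday is the 9th — Sep 9, 2045.
That is not after Sep 9, 2045, so look at Oct 2045.
Oct 2045 starts on a Sunday; its first Saturday is the 7th, so the 2nd Saturday is the 14th — Oct 14, 2045.

Oct 14, 2045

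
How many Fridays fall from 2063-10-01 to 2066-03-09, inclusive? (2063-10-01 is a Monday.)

127

2063-10-01 is a Monday; the first Friday on or after it is 2063-10-05 (4 days later).
From 2063-10-05 to 2066-03-09: 87 + 366 + 365 + 68 = 886 days (rest of 2063, 2064, 2065, to 2066-03-09 in 2066).
886 ÷ 7 = 126 full weeks with remainder 4, so 126 more Fridays after the first → 127.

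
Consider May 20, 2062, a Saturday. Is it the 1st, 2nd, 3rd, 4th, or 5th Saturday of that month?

3rd

Day 20 falls in week ⌈20/7⌉ of the month.
Days 1–7 hold the 1st Saturday, 8–14 the 2nd, 15–21 the 3rd, 22–28 the 4th, 29–31 the 5th.
20 is in the range for the 3rd.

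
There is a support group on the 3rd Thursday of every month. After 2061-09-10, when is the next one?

2061-09-15

September 2061 starts on a Thursday; its first Thursday is the 1st, so the 3rd Thursday is the 15th — 2061-09-15.
2061-09-15 is after 2061-09-10, so that is the next one.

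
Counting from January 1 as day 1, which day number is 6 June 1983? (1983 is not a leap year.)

Days in months before June: 31 + 28 + 31 + 30 + 31 = 151.
Plus 6 days into June → day 157.

157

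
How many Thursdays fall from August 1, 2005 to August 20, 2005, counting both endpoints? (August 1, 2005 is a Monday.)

August 1, 2005 is a Monday; the first Thursday on or after it is August 4, 2005 (3 days later).
From August 4, 2005 to August 20, 2005 is 20 − 4 = 16 days.
16 ÷ 7 = 2 full weeks with remainder 2, so 2 more Thursdays after the first → 3.

3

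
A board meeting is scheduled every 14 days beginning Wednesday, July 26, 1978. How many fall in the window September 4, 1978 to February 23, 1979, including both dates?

Occurrences land 14·i days after July 26, 1978 for i = 0, 1, 2, …
September 4, 1978 is 40 days after the start; 40 ÷ 14 = 2 remainder 12; since the remainder is 12, round up to i = 3. First occurrence in the window: #4 on September 6, 1978 (3×14 = 42 days in).
February 23, 1979 is 212 days after the start; 212 ÷ 14 = 15 remainder 2. Last occurrence in the window: #16 on February 21, 1979.
Occurrences #4 through #16: 13 in total.

13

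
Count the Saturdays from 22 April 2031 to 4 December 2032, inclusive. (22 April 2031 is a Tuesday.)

22 April 2031 is a Tuesday; the first Saturday on or after it is 26 April 2031 (4 days later).
From 26 April 2031 to 4 December 2032: 249 + 339 = 588 days (rest of 2031, to 4 December 2032 in 2032).
588 ÷ 7 = 84 full weeks with remainder 0, so 84 more Saturdays after the first → 85.

85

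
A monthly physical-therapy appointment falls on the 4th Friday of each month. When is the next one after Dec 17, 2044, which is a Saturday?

Dec 23, 2044

Dec 2044 starts on a Thursday; its first Friday is the 2nd, so the 4th Friday is the 23rd — Dec 23, 2044.
Dec 23, 2044 is after Dec 17, 2044, so that is the next one.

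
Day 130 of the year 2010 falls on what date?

January has 31 days (130 − 31 = 99 remain).
February has 28 days (99 − 28 = 71 remain).
March has 31 days (71 − 31 = 40 remain).
April has 30 days (40 − 30 = 10 remain).
10 into May → May 10.

10 May 2010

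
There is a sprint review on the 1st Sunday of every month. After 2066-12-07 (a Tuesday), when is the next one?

December 2066 starts on a Wednesday, so its 1st Sunday is 2066-12-05 (4 days in).
That is not after 2066-12-07, so look at January 2067.
January 2067 starts on a Saturday, so its 1st Sunday is 2067-01-02 (1 day in).

2067-01-02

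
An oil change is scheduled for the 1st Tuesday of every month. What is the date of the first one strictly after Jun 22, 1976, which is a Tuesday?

Jul 6, 1976

Jun 1976 starts on a Tuesday, so its 1st Tuesday is Jun 1, 1976.
That is not after Jun 22, 1976, so look at Jul 1976.
Jul 1976 starts on a Thursday, so its 1st Tuesday is Jul 6, 1976 (5 days in).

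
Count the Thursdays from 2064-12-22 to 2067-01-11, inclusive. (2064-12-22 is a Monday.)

107

2064-12-22 is a Monday; the first Thursday on or after it is 2064-12-25 (3 days later).
From 2064-12-25 to 2067-01-11: 6 + 365 + 365 + 11 = 747 days (rest of 2064, 2065, 2066, to 2067-01-11 in 2067).
747 ÷ 7 = 106 full weeks with remainder 5, so 106 more Thursdays after the first → 107.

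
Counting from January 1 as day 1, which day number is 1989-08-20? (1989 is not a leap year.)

232

Days in months before August: 31 + 28 + 31 + 30 + 31 + 30 + 31 = 212.
Plus 20 days into August → day 232.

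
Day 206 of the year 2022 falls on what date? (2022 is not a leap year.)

Jan has 31 days (206 − 31 = 175 remain).
Feb has 28 days (175 − 28 = 147 remain).
Mar has 31 days (147 − 31 = 116 remain).
Apr has 30 days (116 − 30 = 86 remain).
May has 31 days (86 − 31 = 55 remain).
Jun has 30 days (55 − 30 = 25 remain).
25 into Jul → Jul 25.

Jul 25, 2022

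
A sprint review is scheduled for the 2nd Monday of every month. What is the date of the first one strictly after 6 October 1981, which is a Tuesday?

12 October 1981

October 1981 starts on a Thursday; its first Monday is the 5th, so the 2nd Monday is the 12th — 12 October 1981.
12 October 1981 is after 6 October 1981, so that is the next one.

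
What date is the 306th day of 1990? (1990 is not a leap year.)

2 November 1990

January has 31 days (306 − 31 = 275 remain).
February has 28 days (275 − 28 = 247 remain).
March has 31 days (247 − 31 = 216 remain).
April has 30 days (216 − 30 = 186 remain).
May has 31 days (186 − 31 = 155 remain).
June has 30 days (155 − 30 = 125 remain).
July has 31 days (125 − 31 = 94 remain).
August has 31 days (94 − 31 = 63 remain).
September has 30 days (63 − 30 = 33 remain).
October has 31 days (33 − 31 = 2 remain).
2 into November → November 2.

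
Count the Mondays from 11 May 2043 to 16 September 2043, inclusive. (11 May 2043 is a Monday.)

11 May 2043 is a Monday; the first Monday on or after it is 11 May 2043.
From 11 May 2043 to 16 September 2043: 20 + 30 + 31 + 31 + 16 = 128 days (rest of May, June, July, August, September).
128 ÷ 7 = 18 full weeks with remainder 2, so 18 more Mondays after the first → 19.

19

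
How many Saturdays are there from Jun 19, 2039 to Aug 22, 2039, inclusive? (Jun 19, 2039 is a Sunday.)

Jun 19, 2039 is a Sunday; the first Saturday on or after it is Jun 25, 2039 (6 days later).
From Jun 25, 2039 to Aug 22, 2039: 5 + 31 + 22 = 58 days (rest of Jun, Jul, Aug).
58 ÷ 7 = 8 full weeks with remainder 2, so 8 more Saturdays after the first → 9.

9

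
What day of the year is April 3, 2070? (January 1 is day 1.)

Days in months before April: 31 + 28 + 31 = 90.
Plus 3 days into April → day 93.

93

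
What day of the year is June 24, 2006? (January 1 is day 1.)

175

Days in months before June: 31 + 28 + 31 + 30 + 31 = 151.
Plus 24 days into June → day 175.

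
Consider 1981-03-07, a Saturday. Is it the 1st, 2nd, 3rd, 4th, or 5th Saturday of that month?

Day 7 falls in week ⌈7/7⌉ of the month.
Days 1–7 hold the 1st Saturday, 8–14 the 2nd, 15–21 the 3rd, 22–28 the 4th, 29–31 the 5th.
7 is in the range for the 1st.

1st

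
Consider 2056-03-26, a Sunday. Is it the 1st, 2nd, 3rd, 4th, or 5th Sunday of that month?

Day 26 falls in week ⌈26/7⌉ of the month.
Days 1–7 hold the 1st Sunday, 8–14 the 2nd, 15–21 the 3rd, 22–28 the 4th, 29–31 the 5th.
26 is in the range for the 4th.

4th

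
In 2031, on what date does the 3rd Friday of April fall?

April 2031 begins on a Tuesday, so the first Friday is April 4 (3 days later).
The 3rd Friday is 2 weeks later: 4 + 14 = 18.

18 April 2031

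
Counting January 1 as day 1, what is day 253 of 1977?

January has 31 days (253 − 31 = 222 remain).
February has 28 days (222 − 28 = 194 remain).
March has 31 days (194 − 31 = 163 remain).
April has 30 days (163 − 30 = 133 remain).
May has 31 days (133 − 31 = 102 remain).
June has 30 days (102 − 30 = 72 remain).
July has 31 days (72 − 31 = 41 remain).
August has 31 days (41 − 31 = 10 remain).
10 into September → September 10.

September 10, 1977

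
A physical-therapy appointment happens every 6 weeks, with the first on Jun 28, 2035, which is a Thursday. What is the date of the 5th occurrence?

The 5th occurrence is 4 intervals after the first: 4 × 42 = 168 days after Jun 28, 2035.
Jun has 30 days — 2 days to the end of Jun leaves 166.
Jul has 31 days (135 left).
Aug has 31 days (104 left).
Sep has 30 days (74 left).
Oct has 31 days (43 left).
Nov has 30 days (13 left).
13 days into Dec → Dec 13, 2035.

Dec 13, 2035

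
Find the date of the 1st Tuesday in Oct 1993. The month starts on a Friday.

Oct 1993 begins on a Friday, so the first Tuesday is Oct 5 (4 days later).

Oct 5, 1993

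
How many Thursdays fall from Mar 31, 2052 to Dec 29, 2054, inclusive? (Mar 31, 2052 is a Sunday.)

143

Mar 31, 2052 is a Sunday; the first Thursday on or after it is Apr 4, 2052 (4 days later).
From Apr 4, 2052 to Dec 29, 2054: 271 + 365 + 363 = 999 days (rest of 2052, 2053, to Dec 29, 2054 in 2054).
999 ÷ 7 = 142 full weeks with remainder 5, so 142 more Thursdays after the first → 143.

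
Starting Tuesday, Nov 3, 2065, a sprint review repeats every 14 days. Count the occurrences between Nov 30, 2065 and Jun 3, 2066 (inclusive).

14

Occurrences land 14·i days after Nov 3, 2065 for i = 0, 1, 2, …
Nov 30, 2065 is 27 days after the start; 27 ÷ 14 = 1 remainder 13; since the remainder is 13, round up to i = 2. First occurrence in the window: #3 on Dec 1, 2065 (2×14 = 28 days in).
Jun 3, 2066 is 212 days after the start; 212 ÷ 14 = 15 remainder 2. Last occurrence in the window: #16 on Jun 1, 2066.
Occurrences #3 through #16: 14 in total.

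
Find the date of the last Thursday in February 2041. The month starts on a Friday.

2041-02-28

February 2041 begins on a Friday, so the first Thursday is February 7 (6 days later).
February 2041 has 28 days. Adding weeks: 7, 14, 21, 28 — the last one ≤ 28 is the 28th.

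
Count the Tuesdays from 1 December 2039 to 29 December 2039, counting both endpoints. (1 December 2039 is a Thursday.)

1 December 2039 is a Thursday; the first Tuesday on or after it is 6 December 2039 (5 days later).
From 6 December 2039 to 29 December 2039 is 29 − 6 = 23 days.
23 ÷ 7 = 3 full weeks with remainder 2, so 3 more Tuesdays after the first → 4.

4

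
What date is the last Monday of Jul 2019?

Jul 2019 begins on a Monday, so the first Monday is Jul 1.
Jul 2019 has 31 days. Adding weeks: 1, 8, 15, 22, 29 — the last one ≤ 31 is the 29th.

Jul 29, 2019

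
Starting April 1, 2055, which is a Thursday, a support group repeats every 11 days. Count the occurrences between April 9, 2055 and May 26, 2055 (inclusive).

Occurrences land 11·i days after April 1, 2055 for i = 0, 1, 2, …
April 9, 2055 is 8 days after the start; 8 ÷ 11 = 0 remainder 8; since the remainder is 8, round up to i = 1. First occurrence in the window: #2 on April 12, 2055 (1×11 = 11 days in).
May 26, 2055 is 55 days after the start; 55 ÷ 11 = 5 remainder 0. Last occurrence in the window: #6 on May 26, 2055.
Occurrences #2 through #6: 5 in total.

5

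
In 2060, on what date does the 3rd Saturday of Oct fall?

The first Saturday of Oct 2060 is Oct 2.
The 3rd Saturday is 2 weeks later: 2 + 14 = 16.

Oct 16, 2060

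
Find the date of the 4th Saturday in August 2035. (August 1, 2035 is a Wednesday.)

August 25, 2035

August 2035 begins on a Wednesday, so the first Saturday is August 4 (3 days later).
The 4th Saturday is 3 weeks later: 4 + 21 = 25.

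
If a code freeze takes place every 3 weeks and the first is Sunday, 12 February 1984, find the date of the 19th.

The 19th occurrence is 18 intervals after the first: 18 × 21 = 378 days after 12 February 1984.
February has 29 days — 17 days to the end of February leaves 361.
March has 31 days (330 left).
April has 30 days (300 left).
May has 31 days (269 left).
June has 30 days (239 left).
July has 31 days (208 left).
August has 31 days (177 left).
September has 30 days (147 left).
October has 31 days (116 left).
November has 30 days (86 left).
December has 31 days (55 left).
January has 31 days (24 left).
24 days into February → 24 February 1985.

24 February 1985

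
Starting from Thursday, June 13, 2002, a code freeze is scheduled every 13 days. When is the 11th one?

October 21, 2002

The 11th occurrence is 10 intervals after the first: 10 × 13 = 130 days after June 13, 2002.
June has 30 days — 17 days to the end of June leaves 113.
July has 31 days (82 left).
August has 31 days (51 left).
September has 30 days (21 left).
21 days into October → October 21, 2002.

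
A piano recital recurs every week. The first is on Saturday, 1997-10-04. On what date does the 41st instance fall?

1998-07-11

The 41st occurrence is 40 intervals after the first: 40 × 7 = 280 days after 1997-10-04.
October has 31 days — 27 days to the end of October leaves 253.
November has 30 days (223 left).
December has 31 days (192 left).
January has 31 days (161 left).
February has 28 days (133 left).
March has 31 days (102 left).
April has 30 days (72 left).
May has 31 days (41 left).
June has 30 days (11 left).
11 days into July → 1998-07-11.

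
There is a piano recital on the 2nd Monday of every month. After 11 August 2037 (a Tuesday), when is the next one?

14 September 2037

August 2037 starts on a Saturday; its first Monday is the 3rd, so the 2nd Monday is the 10th — 10 August 2037.
That is not after 11 August 2037, so look at September 2037.
September 2037 starts on a Tuesday; its first Monday is the 7th, so the 2nd Monday is the 14th — 14 September 2037.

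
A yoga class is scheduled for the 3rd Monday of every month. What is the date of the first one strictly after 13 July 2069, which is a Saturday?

July 2069 starts on a Monday; its first Monday is the 1st, so the 3rd Monday is the 15th — 15 July 2069.
15 July 2069 is after 13 July 2069, so that is the next one.

15 July 2069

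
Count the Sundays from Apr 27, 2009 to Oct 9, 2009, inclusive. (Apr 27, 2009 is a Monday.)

23

Apr 27, 2009 is a Monday; the first Sunday on or after it is May 3, 2009 (6 days later).
From May 3, 2009 to Oct 9, 2009: 28 + 30 + 31 + 31 + 30 + 9 = 159 days (rest of May, Jun, Jul, Aug, Sep, Oct).
159 ÷ 7 = 22 full weeks with remainder 5, so 22 more Sundays after the first → 23.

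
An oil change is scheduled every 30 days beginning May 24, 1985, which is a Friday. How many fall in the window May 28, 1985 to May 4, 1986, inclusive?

11

Occurrences land 30·i days after May 24, 1985 for i = 0, 1, 2, …
May 28, 1985 is 4 days after the start; 4 ÷ 30 = 0 remainder 4; since the remainder is 4, round up to i = 1. First occurrence in the window: #2 on June 23, 1985 (1×30 = 30 days in).
May 4, 1986 is 345 days after the start; 345 ÷ 30 = 11 remainder 15. Last occurrence in the window: #12 on April 19, 1986.
Occurrences #2 through #12: 11 in total.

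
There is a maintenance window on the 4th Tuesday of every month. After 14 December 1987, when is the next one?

December 1987 starts on a Tuesday; its first Tuesday is the 1st, so the 4th Tuesday is the 22nd — 22 December 1987.
22 December 1987 is after 14 December 1987, so that is the next one.

22 December 1987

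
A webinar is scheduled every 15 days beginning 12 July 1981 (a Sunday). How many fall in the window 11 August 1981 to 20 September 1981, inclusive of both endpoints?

3

Occurrences land 15·i days after 12 July 1981 for i = 0, 1, 2, …
11 August 1981 is 30 days after the start; 30 ÷ 15 = 2 remainder 0. First occurrence in the window: #3 on 11 August 1981 (2×15 = 30 days in).
20 September 1981 is 70 days after the start; 70 ÷ 15 = 4 remainder 10. Last occurrence in the window: #5 on 10 September 1981.
Occurrences #3 through #5: 3 in total.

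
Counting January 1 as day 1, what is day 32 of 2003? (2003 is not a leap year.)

Jan has 31 days (32 − 31 = 1 remain).
1 into Feb → Feb 1.

Feb 1, 2003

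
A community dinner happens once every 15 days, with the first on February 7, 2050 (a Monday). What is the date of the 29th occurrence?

The 29th occurrence is 28 intervals after the first: 28 × 15 = 420 days after February 7, 2050.
February has 28 days — 21 days to the end of February leaves 399.
March has 31 days (368 left).
April has 30 days (338 left).
May has 31 days (307 left).
June has 30 days (277 left).
July has 31 days (246 left).
August has 31 days (215 left).
September has 30 days (185 left).
October has 31 days (154 left).
November has 30 days (124 left).
December has 31 days (93 left).
January has 31 days (62 left).
February has 28 days (34 left).
March has 31 days (3 left).
3 days into April → April 3, 2051.

April 3, 2051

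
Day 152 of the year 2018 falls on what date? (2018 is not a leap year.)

January has 31 days (152 − 31 = 121 remain).
February has 28 days (121 − 28 = 93 remain).
March has 31 days (93 − 31 = 62 remain).
April has 30 days (62 − 30 = 32 remain).
May has 31 days (32 − 31 = 1 remain).
1 into June → June 1.

1 June 2018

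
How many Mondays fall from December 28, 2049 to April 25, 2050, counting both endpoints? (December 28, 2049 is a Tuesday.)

17

December 28, 2049 is a Tuesday; the first Monday on or after it is January 3, 2050 (6 days later).
From January 3, 2050 to April 25, 2050: 28 + 28 + 31 + 25 = 112 days (rest of January, February, March, April).
112 ÷ 7 = 16 full weeks with remainder 0, so 16 more Mondays after the first → 17.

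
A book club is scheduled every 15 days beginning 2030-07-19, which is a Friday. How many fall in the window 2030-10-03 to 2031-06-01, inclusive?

Occurrences land 15·i days after 2030-07-19 for i = 0, 1, 2, …
2030-10-03 is 76 days after the start; 76 ÷ 15 = 5 remainder 1; since the remainder is 1, round up to i = 6. First occurrence in the window: #7 on 2030-10-17 (6×15 = 90 days in).
2031-06-01 is 317 days after the start; 317 ÷ 15 = 21 remainder 2. Last occurrence in the window: #22 on 2031-05-30.
Occurrences #7 through #22: 16 in total.

16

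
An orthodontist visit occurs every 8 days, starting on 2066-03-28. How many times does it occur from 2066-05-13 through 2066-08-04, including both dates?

11

Occurrences land 8·i days after 2066-03-28 for i = 0, 1, 2, …
2066-05-13 is 46 days after the start; 46 ÷ 8 = 5 remainder 6; since the remainder is 6, round up to i = 6. First occurrence in the window: #7 on 2066-05-15 (6×8 = 48 days in).
2066-08-04 is 129 days after the start; 129 ÷ 8 = 16 remainder 1. Last occurrence in the window: #17 on 2066-08-03.
Occurrences #7 through #17: 11 in total.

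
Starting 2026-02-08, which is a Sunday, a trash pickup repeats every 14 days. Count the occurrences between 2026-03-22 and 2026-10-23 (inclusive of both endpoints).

16

Occurrences land 14·i days after 2026-02-08 for i = 0, 1, 2, …
2026-03-22 is 42 days after the start; 42 ÷ 14 = 3 remainder 0. First occurrence in the window: #4 on 2026-03-22 (3×14 = 42 days in).
2026-10-23 is 257 days after the start; 257 ÷ 14 = 18 remainder 5. Last occurrence in the window: #19 on 2026-10-18.
Occurrences #4 through #19: 16 in total.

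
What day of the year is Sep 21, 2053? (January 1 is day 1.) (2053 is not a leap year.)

Days in months before Sep: 31 + 28 + 31 + 30 + 31 + 30 + 31 + 31 = 243.
Plus 21 days into Sep → day 264.

264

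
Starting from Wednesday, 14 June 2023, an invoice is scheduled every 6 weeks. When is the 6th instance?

10 January 2024

The 6th occurrence is 5 intervals after the first: 5 × 42 = 210 days after 14 June 2023.
June has 30 days — 16 days to the end of June leaves 194.
July has 31 days (163 left).
August has 31 days (132 left).
September has 30 days (102 left).
October has 31 days (71 left).
November has 30 days (41 left).
December has 31 days (10 left).
10 days into January → 10 January 2024.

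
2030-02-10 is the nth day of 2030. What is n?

Days in months before February: 31 = 31.
Plus 10 days into February → day 41.

41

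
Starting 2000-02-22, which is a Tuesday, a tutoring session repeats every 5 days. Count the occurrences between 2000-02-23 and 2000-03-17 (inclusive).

4

Occurrences land 5·i days after 2000-02-22 for i = 0, 1, 2, …
2000-02-23 is 1 day after the start; 1 ÷ 5 = 0 remainder 1; since the remainder is 1, round up to i = 1. First occurrence in the window: #2 on 2000-02-27 (1×5 = 5 days in).
2000-03-17 is 24 days after the start; 24 ÷ 5 = 4 remainder 4. Last occurrence in the window: #5 on 2000-03-13.
Occurrences #2 through #5: 4 in total.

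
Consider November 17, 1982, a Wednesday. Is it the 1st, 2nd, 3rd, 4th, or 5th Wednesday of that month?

3rd

Day 17 falls in week ⌈17/7⌉ of the month.
Days 1–7 hold the 1st Wednesday, 8–14 the 2nd, 15–21 the 3rd, 22–28 the 4th, 29–31 the 5th.
17 is in the range for the 3rd.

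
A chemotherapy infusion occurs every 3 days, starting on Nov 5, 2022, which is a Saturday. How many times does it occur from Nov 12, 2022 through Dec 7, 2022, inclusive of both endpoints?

Occurrences land 3·i days after Nov 5, 2022 for i = 0, 1, 2, …
Nov 12, 2022 is 7 days after the start; 7 ÷ 3 = 2 remainder 1; since the remainder is 1, round up to i = 3. First occurrence in the window: #4 on Nov 14, 2022 (3×3 = 9 days in).
Dec 7, 2022 is 32 days after the start; 32 ÷ 3 = 10 remainder 2. Last occurrence in the window: #11 on Dec 5, 2022.
Occurrences #4 through #11: 8 in total.

8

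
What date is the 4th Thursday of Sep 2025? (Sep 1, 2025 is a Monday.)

Sep 25, 2025

Sep 2025 begins on a Monday, so the first Thursday is Sep 4 (3 days later).
The 4th Thursday is 3 weeks later: 4 + 21 = 25.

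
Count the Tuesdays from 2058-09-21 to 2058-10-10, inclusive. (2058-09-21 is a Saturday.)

3

2058-09-21 is a Saturday; the first Tuesday on or after it is 2058-09-24 (3 days later).
From 2058-09-24 to 2058-10-10: 6 + 10 = 16 days (rest of September, October).
16 ÷ 7 = 2 full weeks with remainder 2, so 2 more Tuesdays after the first → 3.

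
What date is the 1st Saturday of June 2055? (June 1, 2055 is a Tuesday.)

June 2055 begins on a Tuesday, so the first Saturday is June 5 (4 days later).

5 June 2055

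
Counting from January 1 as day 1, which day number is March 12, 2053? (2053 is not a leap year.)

71

Days in months before March: 31 + 28 = 59.
Plus 12 days into March → day 71.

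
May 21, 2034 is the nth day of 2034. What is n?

141

Days in months before May: 31 + 28 + 31 + 30 = 120.
Plus 21 days into May → day 141.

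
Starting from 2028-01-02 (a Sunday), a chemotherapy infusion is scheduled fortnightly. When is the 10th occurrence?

The 10th occurrence is 9 intervals after the first: 9 × 14 = 126 days after 2028-01-02.
January has 31 days — 29 days to the end of January leaves 97.
February has 29 days (68 left).
March has 31 days (37 left).
April has 30 days (7 left).
7 days into May → 2028-05-07.

2028-05-07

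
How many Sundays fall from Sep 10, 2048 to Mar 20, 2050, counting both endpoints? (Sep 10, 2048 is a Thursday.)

Sep 10, 2048 is a Thursday; the first Sunday on or after it is Sep 13, 2048 (3 days later).
From Sep 13, 2048 to Mar 20, 2050: 109 + 365 + 79 = 553 days (rest of 2048, 2049, to Mar 20, 2050 in 2050).
553 ÷ 7 = 79 full weeks with remainder 0, so 79 more Sundays after the first → 80.

80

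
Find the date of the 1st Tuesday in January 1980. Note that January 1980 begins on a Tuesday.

January 1, 1980

January 1980 begins on a Tuesday, so the first Tuesday is January 1.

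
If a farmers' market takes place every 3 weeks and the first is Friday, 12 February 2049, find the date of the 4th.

The 4th occurrence is 3 intervals after the first: 3 × 21 = 63 days after 12 February 2049.
February has 28 days — 16 days to the end of February leaves 47.
March has 31 days (16 left).
16 days into April → 16 April 2049.

16 April 2049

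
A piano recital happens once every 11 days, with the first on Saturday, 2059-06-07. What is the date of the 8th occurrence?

2059-08-23

The 8th occurrence is 7 intervals after the first: 7 × 11 = 77 days after 2059-06-07.
June has 30 days — 23 days to the end of June leaves 54.
July has 31 days (23 left).
23 days into August → 2059-08-23.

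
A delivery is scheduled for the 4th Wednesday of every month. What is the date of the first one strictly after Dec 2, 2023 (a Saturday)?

Dec 27, 2023

Dec 2023 starts on a Friday; its first Wednesday is the 6th, so the 4th Wednesday is the 27th — Dec 27, 2023.
Dec 27, 2023 is after Dec 2, 2023, so that is the next one.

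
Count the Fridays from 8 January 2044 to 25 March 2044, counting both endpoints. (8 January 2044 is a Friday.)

8 January 2044 is a Friday; the first Friday on or after it is 8 January 2044.
From 8 January 2044 to 25 March 2044: 23 + 29 + 25 = 77 days (rest of January, February, March).
77 ÷ 7 = 11 full weeks with remainder 0, so 11 more Fridays after the first → 12.

12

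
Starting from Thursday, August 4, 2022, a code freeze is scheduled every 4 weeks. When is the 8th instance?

February 16, 2023

The 8th occurrence is 7 intervals after the first: 7 × 28 = 196 days after August 4, 2022.
August has 31 days — 27 days to the end of August leaves 169.
September has 30 days (139 left).
October has 31 days (108 left).
November has 30 days (78 left).
December has 31 days (47 left).
January has 31 days (16 left).
16 days into February → February 16, 2023.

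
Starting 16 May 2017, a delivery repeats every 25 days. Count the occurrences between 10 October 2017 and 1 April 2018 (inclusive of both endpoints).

7

Occurrences land 25·i days after 16 May 2017 for i = 0, 1, 2, …
10 October 2017 is 147 days after the start; 147 ÷ 25 = 5 remainder 22; since the remainder is 22, round up to i = 6. First occurrence in the window: #7 on 13 October 2017 (6×25 = 150 days in).
1 April 2018 is 320 days after the start; 320 ÷ 25 = 12 remainder 20. Last occurrence in the window: #13 on 12 March 2018.
Occurrences #7 through #13: 7 in total.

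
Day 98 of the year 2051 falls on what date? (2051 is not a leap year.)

January has 31 days (98 − 31 = 67 remain).
February has 28 days (67 − 28 = 39 remain).
March has 31 days (39 − 31 = 8 remain).
8 into April → April 8.

8 April 2051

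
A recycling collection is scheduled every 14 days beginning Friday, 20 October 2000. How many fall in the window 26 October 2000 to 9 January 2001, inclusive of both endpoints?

Occurrences land 14·i days after 20 October 2000 for i = 0, 1, 2, …
26 October 2000 is 6 days after the start; 6 ÷ 14 = 0 remainder 6; since the remainder is 6, round up to i = 1. First occurrence in the window: #2 on 3 November 2000 (1×14 = 14 days in).
9 January 2001 is 81 days after the start; 81 ÷ 14 = 5 remainder 11. Last occurrence in the window: #6 on 29 December 2000.
Occurrences #2 through #6: 5 in total.

5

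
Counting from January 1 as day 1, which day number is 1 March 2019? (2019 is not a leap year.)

60

Days in months before March: 31 + 28 = 59.
Plus 1 day into March → day 60.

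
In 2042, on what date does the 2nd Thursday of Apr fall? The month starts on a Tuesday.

Apr 2042 begins on a Tuesday, so the first Thursday is Apr 3 (2 days later).
The 2nd Thursday is 1 weeks later: 3 + 7 = 10.

Apr 10, 2042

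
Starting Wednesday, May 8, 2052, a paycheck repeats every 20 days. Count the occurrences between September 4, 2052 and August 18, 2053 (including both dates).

18

Occurrences land 20·i days after May 8, 2052 for i = 0, 1, 2, …
September 4, 2052 is 119 days after the start; 119 ÷ 20 = 5 remainder 19; since the remainder is 19, round up to i = 6. First occurrence in the window: #7 on September 5, 2052 (6×20 = 120 days in).
August 18, 2053 is 467 days after the start; 467 ÷ 20 = 23 remainder 7. Last occurrence in the window: #24 on August 11, 2053.
Occurrences #7 through #24: 18 in total.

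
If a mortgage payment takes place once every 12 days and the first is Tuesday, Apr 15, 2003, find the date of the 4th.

The 4th occurrence is 3 intervals after the first: 3 × 12 = 36 days after Apr 15, 2003.
Apr has 30 days — 15 days to the end of Apr leaves 21.
21 days into May → May 21, 2003.

May 21, 2003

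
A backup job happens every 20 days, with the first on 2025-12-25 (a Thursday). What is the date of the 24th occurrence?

The 24th occurrence is 23 intervals after the first: 23 × 20 = 460 days after 2025-12-25.
December has 31 days — 6 days to the end of December leaves 454.
2026 has 365 days (89 left).
January has 31 days (58 left).
February has 28 days (30 left).
30 days into March → 2027-03-30.

2027-03-30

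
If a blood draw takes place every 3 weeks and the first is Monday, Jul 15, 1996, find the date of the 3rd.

Aug 26, 1996

The 3rd occurrence is 2 intervals after the first: 2 × 21 = 42 days after Jul 15, 1996.
Jul has 31 days — 16 days to the end of Jul leaves 26.
26 days into Aug → Aug 26, 1996.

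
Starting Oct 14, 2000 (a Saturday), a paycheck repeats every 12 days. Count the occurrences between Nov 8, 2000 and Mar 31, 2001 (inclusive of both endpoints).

12

Occurrences land 12·i days after Oct 14, 2000 for i = 0, 1, 2, …
Nov 8, 2000 is 25 days after the start; 25 ÷ 12 = 2 remainder 1; since the remainder is 1, round up to i = 3. First occurrence in the window: #4 on Nov 19, 2000 (3×12 = 36 days in).
Mar 31, 2001 is 168 days after the start; 168 ÷ 12 = 14 remainder 0. Last occurrence in the window: #15 on Mar 31, 2001.
Occurrences #4 through #15: 12 in total.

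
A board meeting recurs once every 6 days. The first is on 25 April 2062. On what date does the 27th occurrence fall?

The 27th occurrence is 26 intervals after the first: 26 × 6 = 156 days after 25 April 2062.
April has 30 days — 5 days to the end of April leaves 151.
May has 31 days (120 left).
June has 30 days (90 left).
July has 31 days (59 left).
August has 31 days (28 left).
28 days into September → 28 September 2062.

28 September 2062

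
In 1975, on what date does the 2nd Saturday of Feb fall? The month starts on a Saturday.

Feb 8, 1975

Feb 1975 begins on a Saturday, so the first Saturday is Feb 1.
The 2nd Saturday is 1 weeks later: 1 + 7 = 8.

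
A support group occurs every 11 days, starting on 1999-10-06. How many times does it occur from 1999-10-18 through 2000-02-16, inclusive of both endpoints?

11

Occurrences land 11·i days after 1999-10-06 for i = 0, 1, 2, …
1999-10-18 is 12 days after the start; 12 ÷ 11 = 1 remainder 1; since the remainder is 1, round up to i = 2. First occurrence in the window: #3 on 1999-10-28 (2×11 = 22 days in).
2000-02-16 is 133 days after the start; 133 ÷ 11 = 12 remainder 1. Last occurrence in the window: #13 on 2000-02-15.
Occurrences #3 through #13: 11 in total.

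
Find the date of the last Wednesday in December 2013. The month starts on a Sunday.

December 25, 2013

December 2013 begins on a Sunday, so the first Wednesday is December 4 (3 days later).
December 2013 has 31 days. Adding weeks: 4, 11, 18, 25 — the last one ≤ 31 is the 25th.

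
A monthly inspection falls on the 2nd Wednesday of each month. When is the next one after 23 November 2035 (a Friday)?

12 December 2035

November 2035 starts on a Thursday; its first Wednesday is the 7th, so the 2nd Wednesday is the 14th — 14 November 2035.
That is not after 23 November 2035, so look at December 2035.
December 2035 starts on a Saturday; its first Wednesday is the 5th, so the 2nd Wednesday is the 12th — 12 December 2035.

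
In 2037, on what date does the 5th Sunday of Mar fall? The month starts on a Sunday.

Mar 29, 2037

Mar 2037 begins on a Sunday, so the first Sunday is Mar 1.
The 5th Sunday is 4 weeks later: 1 + 28 = 29.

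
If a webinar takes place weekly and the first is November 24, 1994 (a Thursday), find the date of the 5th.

The 5th occurrence is 4 intervals after the first: 4 × 7 = 28 days after November 24, 1994.
November has 30 days — 6 days to the end of November leaves 22.
22 days into December → December 22, 1994.

December 22, 1994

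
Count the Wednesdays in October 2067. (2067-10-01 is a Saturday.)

4

2067-10-01 is a Saturday; the first Wednesday on or after it is 2067-10-05 (4 days later).
From 2067-10-05 to 2067-10-31 is 31 − 5 = 26 days.
26 ÷ 7 = 3 full weeks with remainder 5, so 3 more Wednesdays after the first → 4.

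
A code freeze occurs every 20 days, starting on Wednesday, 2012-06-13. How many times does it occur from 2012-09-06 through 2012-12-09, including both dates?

4

Occurrences land 20·i days after 2012-06-13 for i = 0, 1, 2, …
2012-09-06 is 85 days after the start; 85 ÷ 20 = 4 remainder 5; since the remainder is 5, round up to i = 5. First occurrence in the window: #6 on 2012-09-21 (5×20 = 100 days in).
2012-12-09 is 179 days after the start; 179 ÷ 20 = 8 remainder 19. Last occurrence in the window: #9 on 2012-11-20.
Occurrences #6 through #9: 4 in total.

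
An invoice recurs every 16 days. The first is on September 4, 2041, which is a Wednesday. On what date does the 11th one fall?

The 11th occurrence is 10 intervals after the first: 10 × 16 = 160 days after September 4, 2041.
September has 30 days — 26 days to the end of September leaves 134.
October has 31 days (103 left).
November has 30 days (73 left).
December has 31 days (42 left).
January has 31 days (11 left).
11 days into February → February 11, 2042.

February 11, 2042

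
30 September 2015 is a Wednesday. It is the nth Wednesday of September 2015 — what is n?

5th

Day 30 falls in week ⌈30/7⌉ of the month.
Days 1–7 hold the 1st Wednesday, 8–14 the 2nd, 15–21 the 3rd, 22–28 the 4th, 29–31 the 5th.
30 is in the range for the 5th.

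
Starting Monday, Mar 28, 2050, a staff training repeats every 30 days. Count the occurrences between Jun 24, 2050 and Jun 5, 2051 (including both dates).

Occurrences land 30·i days after Mar 28, 2050 for i = 0, 1, 2, …
Jun 24, 2050 is 88 days after the start; 88 ÷ 30 = 2 remainder 28; since the remainder is 28, round up to i = 3. First occurrence in the window: #4 on Jun 26, 2050 (3×30 = 90 days in).
Jun 5, 2051 is 434 days after the start; 434 ÷ 30 = 14 remainder 14. Last occurrence in the window: #15 on May 22, 2051.
Occurrences #4 through #15: 12 in total.

12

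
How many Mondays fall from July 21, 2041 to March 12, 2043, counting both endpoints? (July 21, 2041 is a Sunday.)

86

July 21, 2041 is a Sunday; the first Monday on or after it is July 22, 2041 (1 day later).
From July 22, 2041 to March 12, 2043: 162 + 365 + 71 = 598 days (rest of 2041, 2042, to March 12, 2043 in 2043).
598 ÷ 7 = 85 full weeks with remainder 3, so 85 more Mondays after the first → 86.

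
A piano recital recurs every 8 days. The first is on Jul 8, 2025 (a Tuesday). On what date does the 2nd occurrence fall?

The 2nd occurrence is 1 interval after the first: 1 × 8 = 8 days after Jul 8, 2025.
8 days later is Jul 16, 2025.

Jul 16, 2025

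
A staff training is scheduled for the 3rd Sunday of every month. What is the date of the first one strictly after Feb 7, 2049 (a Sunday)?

Feb 21, 2049

Feb 2049 starts on a Monday; its first Sunday is the 7th, so the 3rd Sunday is the 21st — Feb 21, 2049.
Feb 21, 2049 is after Feb 7, 2049, so that is the next one.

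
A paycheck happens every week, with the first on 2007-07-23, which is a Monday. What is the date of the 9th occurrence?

The 9th occurrence is 8 intervals after the first: 8 × 7 = 56 days after 2007-07-23.
July has 31 days — 8 days to the end of July leaves 48.
August has 31 days (17 left).
17 days into September → 2007-09-17.

2007-09-17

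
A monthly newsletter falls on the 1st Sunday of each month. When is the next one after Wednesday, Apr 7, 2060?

Apr 2060 starts on a Thursday, so its 1st Sunday is Apr 4, 2060 (3 days in).
That is not after Apr 7, 2060, so look at May 2060.
May 2060 starts on a Saturday, so its 1st Sunday is May 2, 2060 (1 day in).

May 2, 2060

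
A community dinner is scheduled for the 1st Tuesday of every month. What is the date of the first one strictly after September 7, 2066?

October 5, 2066

September 2066 starts on a Wednesday, so its 1st Tuesday is September 7, 2066 (6 days in).
That is not after September 7, 2066, so look at October 2066.
October 2066 starts on a Friday, so its 1st Tuesday is October 5, 2066 (4 days in).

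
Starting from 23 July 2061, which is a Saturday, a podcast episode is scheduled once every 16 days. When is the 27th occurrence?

The 27th occurrence is 26 intervals after the first: 26 × 16 = 416 days after 23 July 2061.
July has 31 days — 8 days to the end of July leaves 408.
From end of July to end of 2061 is 153 days (255 left).
January has 31 days (224 left).
February has 28 days (196 left).
March has 31 days (165 left).
April has 30 days (135 left).
May has 31 days (104 left).
June has 30 days (74 left).
July has 31 days (43 left).
August has 31 days (12 left).
12 days into September → 12 September 2062.

12 September 2062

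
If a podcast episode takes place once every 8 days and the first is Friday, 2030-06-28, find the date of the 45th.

The 45th occurrence is 44 intervals after the first: 44 × 8 = 352 days after 2030-06-28.
June has 30 days — 2 days to the end of June leaves 350.
July has 31 days (319 left).
August has 31 days (288 left).
September has 30 days (258 left).
October has 31 days (227 left).
November has 30 days (197 left).
December has 31 days (166 left).
January has 31 days (135 left).
February has 28 days (107 left).
March has 31 days (76 left).
April has 30 days (46 left).
May has 31 days (15 left).
15 days into June → 2031-06-15.

2031-06-15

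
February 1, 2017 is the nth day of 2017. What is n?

32

Days in months before February: 31 = 31.
Plus 1 day into February → day 32.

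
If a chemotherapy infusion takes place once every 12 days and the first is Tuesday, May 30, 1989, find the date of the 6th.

The 6th occurrence is 5 intervals after the first: 5 × 12 = 60 days after May 30, 1989.
May has 31 days — 1 day to the end of May leaves 59.
Jun has 30 days (29 left).
29 days into Jul → Jul 29, 1989.

Jul 29, 1989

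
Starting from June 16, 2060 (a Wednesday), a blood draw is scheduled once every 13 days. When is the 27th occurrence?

The 27th occurrence is 26 intervals after the first: 26 × 13 = 338 days after June 16, 2060.
June has 30 days — 14 days to the end of June leaves 324.
July has 31 days (293 left).
August has 31 days (262 left).
September has 30 days (232 left).
October has 31 days (201 left).
November has 30 days (171 left).
December has 31 days (140 left).
January has 31 days (109 left).
February has 28 days (81 left).
March has 31 days (50 left).
April has 30 days (20 left).
20 days into May → May 20, 2061.

May 20, 2061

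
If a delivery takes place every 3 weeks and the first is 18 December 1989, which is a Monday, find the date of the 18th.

The 18th occurrence is 17 intervals after the first: 17 × 21 = 357 days after 18 December 1989.
December has 31 days — 13 days to the end of December leaves 344.
January has 31 days (313 left).
February has 28 days (285 left).
March has 31 days (254 left).
April has 30 days (224 left).
May has 31 days (193 left).
June has 30 days (163 left).
July has 31 days (132 left).
August has 31 days (101 left).
September has 30 days (71 left).
October has 31 days (40 left).
November has 30 days (10 left).
10 days into December → 10 December 1990.

10 December 1990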